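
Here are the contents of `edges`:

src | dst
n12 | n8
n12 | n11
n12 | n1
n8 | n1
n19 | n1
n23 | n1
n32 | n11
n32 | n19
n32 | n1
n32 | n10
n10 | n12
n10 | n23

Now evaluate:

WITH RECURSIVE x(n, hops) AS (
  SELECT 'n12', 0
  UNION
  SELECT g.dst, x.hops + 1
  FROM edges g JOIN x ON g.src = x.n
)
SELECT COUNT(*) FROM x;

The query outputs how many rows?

Base: (n12, hops=0).
Iteration 1: edges from {n12} -> (n1, hops=1), (n11, hops=1), (n8, hops=1).
Iteration 2: edges from {n1,n11,n8} -> (n1, hops=2).
Iteration 3: no outgoing edges from {n1}; recursion stops.
Total rows emitted: 5.

5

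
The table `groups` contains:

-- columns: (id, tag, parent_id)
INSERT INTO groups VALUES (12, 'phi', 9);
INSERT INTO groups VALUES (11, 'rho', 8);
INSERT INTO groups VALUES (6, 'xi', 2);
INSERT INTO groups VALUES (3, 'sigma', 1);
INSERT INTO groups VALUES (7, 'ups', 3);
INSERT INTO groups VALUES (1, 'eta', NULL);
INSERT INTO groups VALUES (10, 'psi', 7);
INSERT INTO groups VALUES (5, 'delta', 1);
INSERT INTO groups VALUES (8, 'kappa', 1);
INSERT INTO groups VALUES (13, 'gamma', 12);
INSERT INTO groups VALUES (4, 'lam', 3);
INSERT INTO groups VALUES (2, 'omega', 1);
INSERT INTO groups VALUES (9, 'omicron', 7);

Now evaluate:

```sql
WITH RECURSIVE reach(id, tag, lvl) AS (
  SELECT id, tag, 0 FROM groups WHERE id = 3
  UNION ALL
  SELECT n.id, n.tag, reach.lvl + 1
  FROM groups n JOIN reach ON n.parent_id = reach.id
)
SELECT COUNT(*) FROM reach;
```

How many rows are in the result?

7

Base: id=3 (sigma) at lvl 0.
Iteration 1: rows with parent_id in {3} -> lam (id 4, lvl 1), ups (id 7, lvl 1).
Iteration 2: rows with parent_id in {4,7} -> omicron (id 9, lvl 2), psi (id 10, lvl 2).
Iteration 3: rows with parent_id in {9,10} -> phi (id 12, lvl 3).
Iteration 4: rows with parent_id in {12} -> gamma (id 13, lvl 4).
Iteration 5: no rows with parent_id in {13}; recursion stops.
Total rows emitted: 7.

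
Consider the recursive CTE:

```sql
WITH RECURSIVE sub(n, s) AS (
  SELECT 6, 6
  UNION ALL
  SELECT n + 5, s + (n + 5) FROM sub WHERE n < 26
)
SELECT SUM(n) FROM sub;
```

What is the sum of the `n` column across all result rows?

80

Base: n=6, s=6.
Iteration 1: 6 < 26 holds -> n = 6 + 5 = 11, s = 6 + 11 = 17.
Iteration 2: 11 < 26 holds -> n = 11 + 5 = 16, s = 17 + 16 = 33.
Iteration 3: 16 < 26 holds -> n = 16 + 5 = 21, s = 33 + 21 = 54.
Iteration 4: 21 < 26 holds -> n = 21 + 5 = 26, s = 54 + 26 = 80.
Iteration 5: 26 < 26 fails; recursion stops.
SUM(n) = 6 + 11 + 16 + 21 + 26 = 80.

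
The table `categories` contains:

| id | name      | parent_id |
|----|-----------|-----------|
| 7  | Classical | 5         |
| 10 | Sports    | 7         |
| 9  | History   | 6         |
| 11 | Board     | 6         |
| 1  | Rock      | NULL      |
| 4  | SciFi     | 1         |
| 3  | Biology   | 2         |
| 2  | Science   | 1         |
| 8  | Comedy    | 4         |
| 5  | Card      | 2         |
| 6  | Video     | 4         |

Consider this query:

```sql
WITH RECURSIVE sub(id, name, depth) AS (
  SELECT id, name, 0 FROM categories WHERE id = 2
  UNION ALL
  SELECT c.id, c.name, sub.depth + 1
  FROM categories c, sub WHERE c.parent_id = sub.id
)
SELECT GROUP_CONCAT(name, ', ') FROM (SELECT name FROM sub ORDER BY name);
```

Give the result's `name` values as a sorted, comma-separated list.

Biology, Card, Classical, Science, Sports

Base: id=2 (Science) at depth 0.
Iteration 1: rows with parent_id in {2} -> Biology (id 3, depth 1), Card (id 5, depth 1).
Iteration 2: rows with parent_id in {3,5} -> Classical (id 7, depth 2).
Iteration 3: rows with parent_id in {7} -> Sports (id 10, depth 3).
Iteration 4: no rows with parent_id in {10}; recursion stops.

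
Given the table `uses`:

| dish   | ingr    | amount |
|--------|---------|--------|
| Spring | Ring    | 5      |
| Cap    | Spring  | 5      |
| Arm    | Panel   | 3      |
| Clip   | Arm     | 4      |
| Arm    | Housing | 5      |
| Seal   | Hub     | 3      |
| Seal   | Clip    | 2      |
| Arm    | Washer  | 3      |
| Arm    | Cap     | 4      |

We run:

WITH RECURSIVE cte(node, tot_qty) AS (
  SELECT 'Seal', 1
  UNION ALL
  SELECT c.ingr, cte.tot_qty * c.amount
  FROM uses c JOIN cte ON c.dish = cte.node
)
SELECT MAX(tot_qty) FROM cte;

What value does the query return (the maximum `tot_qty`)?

800

Base: (Seal, tot_qty=1).
Iteration 1: components of {Seal} -> Clip = 1*2 = 2, Hub = 1*3 = 3.
Iteration 2: components of {Clip,Hub} -> Arm = 2*4 = 8.
Iteration 3: components of {Arm} -> Cap = 8*4 = 32, Housing = 8*5 = 40, Panel = 8*3 = 24, Washer = 8*3 = 24.
Iteration 4: components of {Cap,Housing,Panel,Washer} -> Spring = 32*5 = 160.
Iteration 5: components of {Spring} -> Ring = 160*5 = 800.
Iteration 6: no further components; recursion stops.
tot_qty values: 1, 2, 3, 8, 40, 24, 32, 24, 160, 800; the maximum is 800.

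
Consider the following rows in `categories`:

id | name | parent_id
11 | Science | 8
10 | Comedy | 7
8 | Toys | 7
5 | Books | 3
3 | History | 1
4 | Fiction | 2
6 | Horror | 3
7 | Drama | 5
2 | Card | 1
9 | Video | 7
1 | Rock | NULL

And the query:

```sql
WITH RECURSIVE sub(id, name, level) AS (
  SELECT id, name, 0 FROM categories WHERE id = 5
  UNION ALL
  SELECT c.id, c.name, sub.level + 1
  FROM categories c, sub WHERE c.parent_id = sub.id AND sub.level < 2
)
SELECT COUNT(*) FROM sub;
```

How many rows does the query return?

Base: id=5 (Books) at level 0.
Iteration 1: rows with parent_id in {5} -> Drama (id 7, level 1).
Iteration 2: rows with parent_id in {7} -> Toys (id 8, level 2), Video (id 9, level 2), Comedy (id 10, level 2).
Iteration 3: level < 2 fails for all current rows; recursion stops.
Total rows emitted: 5.

5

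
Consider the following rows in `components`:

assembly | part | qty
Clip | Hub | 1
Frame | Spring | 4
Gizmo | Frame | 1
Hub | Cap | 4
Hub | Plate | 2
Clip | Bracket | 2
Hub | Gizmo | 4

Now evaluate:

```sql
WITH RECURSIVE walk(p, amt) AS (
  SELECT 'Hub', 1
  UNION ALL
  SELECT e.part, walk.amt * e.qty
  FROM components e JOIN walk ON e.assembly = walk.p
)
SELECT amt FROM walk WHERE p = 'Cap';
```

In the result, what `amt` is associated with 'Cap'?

4

Base: (Hub, amt=1).
Iteration 1: components of {Hub} -> Cap = 1*4 = 4, Gizmo = 1*4 = 4, Plate = 1*2 = 2.
Iteration 2: components of {Cap,Gizmo,Plate} -> Frame = 4*1 = 4.
Iteration 3: components of {Frame} -> Spring = 4*4 = 16.
Iteration 4: no further components; recursion stops.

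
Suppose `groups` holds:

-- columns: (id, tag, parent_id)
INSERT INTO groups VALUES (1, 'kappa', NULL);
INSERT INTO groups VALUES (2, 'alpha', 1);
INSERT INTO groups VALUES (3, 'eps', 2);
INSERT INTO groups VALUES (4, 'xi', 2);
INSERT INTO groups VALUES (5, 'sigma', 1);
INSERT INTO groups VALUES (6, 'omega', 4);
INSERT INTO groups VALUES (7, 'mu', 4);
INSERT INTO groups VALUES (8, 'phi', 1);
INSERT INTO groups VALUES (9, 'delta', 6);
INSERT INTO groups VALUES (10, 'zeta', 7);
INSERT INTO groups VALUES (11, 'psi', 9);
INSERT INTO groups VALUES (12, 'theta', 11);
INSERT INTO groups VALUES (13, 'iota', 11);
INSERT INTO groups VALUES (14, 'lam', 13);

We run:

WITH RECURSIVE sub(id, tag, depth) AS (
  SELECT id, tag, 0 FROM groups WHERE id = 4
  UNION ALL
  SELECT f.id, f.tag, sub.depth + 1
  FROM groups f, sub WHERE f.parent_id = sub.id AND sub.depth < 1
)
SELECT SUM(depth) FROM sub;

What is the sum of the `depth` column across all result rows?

Base: id=4 (xi) at depth 0.
Iteration 1: rows with parent_id in {4} -> omega (id 6, depth 1), mu (id 7, depth 1).
Iteration 2: depth < 1 fails for all current rows; recursion stops.
SUM(depth) = 0 + 1 + 1 = 2.

2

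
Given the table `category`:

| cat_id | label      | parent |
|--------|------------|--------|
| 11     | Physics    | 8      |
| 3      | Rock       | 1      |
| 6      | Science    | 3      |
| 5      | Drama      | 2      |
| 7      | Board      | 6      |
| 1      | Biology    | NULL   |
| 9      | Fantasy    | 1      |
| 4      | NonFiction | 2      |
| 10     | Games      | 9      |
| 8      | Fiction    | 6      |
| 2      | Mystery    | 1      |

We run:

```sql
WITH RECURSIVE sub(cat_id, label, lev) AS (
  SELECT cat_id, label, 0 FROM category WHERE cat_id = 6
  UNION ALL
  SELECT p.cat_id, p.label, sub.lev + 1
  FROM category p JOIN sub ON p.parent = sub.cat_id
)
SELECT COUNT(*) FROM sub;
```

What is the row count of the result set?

4

Base: cat_id=6 (Science) at lev 0.
Iteration 1: rows with parent in {6} -> Board (id 7, lev 1), Fiction (id 8, lev 1).
Iteration 2: rows with parent in {7,8} -> Physics (id 11, lev 2).
Iteration 3: no rows with parent in {11}; recursion stops.
Total rows emitted: 4.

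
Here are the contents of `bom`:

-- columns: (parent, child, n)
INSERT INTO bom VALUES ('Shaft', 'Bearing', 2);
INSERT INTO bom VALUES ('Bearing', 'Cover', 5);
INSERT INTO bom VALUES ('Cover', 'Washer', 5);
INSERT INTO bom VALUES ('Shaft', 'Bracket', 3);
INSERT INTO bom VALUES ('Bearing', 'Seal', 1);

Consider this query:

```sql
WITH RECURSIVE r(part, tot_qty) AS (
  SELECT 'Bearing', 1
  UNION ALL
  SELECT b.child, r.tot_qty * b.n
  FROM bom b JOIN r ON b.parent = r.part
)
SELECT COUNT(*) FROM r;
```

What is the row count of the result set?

4

Base: (Bearing, tot_qty=1).
Iteration 1: components of {Bearing} -> Cover = 1*5 = 5, Seal = 1*1 = 1.
Iteration 2: components of {Cover,Seal} -> Washer = 5*5 = 25.
Iteration 3: no further components; recursion stops.
Total rows emitted: 4.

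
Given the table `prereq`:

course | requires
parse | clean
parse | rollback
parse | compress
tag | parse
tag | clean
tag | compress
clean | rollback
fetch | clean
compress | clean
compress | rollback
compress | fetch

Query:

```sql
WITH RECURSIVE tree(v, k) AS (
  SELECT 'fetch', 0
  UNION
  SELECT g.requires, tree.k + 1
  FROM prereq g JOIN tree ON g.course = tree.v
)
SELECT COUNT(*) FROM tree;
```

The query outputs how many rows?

3

Base: (fetch, k=0).
Iteration 1: edges from {fetch} -> (clean, k=1).
Iteration 2: edges from {clean} -> (rollback, k=2).
Iteration 3: no outgoing edges from {rollback}; recursion stops.
Total rows emitted: 3.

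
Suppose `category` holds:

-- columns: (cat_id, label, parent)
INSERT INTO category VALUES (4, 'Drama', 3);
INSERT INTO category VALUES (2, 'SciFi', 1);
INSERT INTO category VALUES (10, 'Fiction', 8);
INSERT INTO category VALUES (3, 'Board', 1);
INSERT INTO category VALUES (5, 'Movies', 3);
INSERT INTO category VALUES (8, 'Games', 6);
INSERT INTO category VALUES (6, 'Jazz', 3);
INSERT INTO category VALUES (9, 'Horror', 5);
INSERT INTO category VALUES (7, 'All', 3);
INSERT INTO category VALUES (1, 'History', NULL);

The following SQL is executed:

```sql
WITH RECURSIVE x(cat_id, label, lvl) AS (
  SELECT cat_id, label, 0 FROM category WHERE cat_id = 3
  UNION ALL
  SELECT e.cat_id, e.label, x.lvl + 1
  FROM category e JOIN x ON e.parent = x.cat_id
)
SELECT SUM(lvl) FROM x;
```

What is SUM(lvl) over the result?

11

Base: cat_id=3 (Board) at lvl 0.
Iteration 1: rows with parent in {3} -> Drama (id 4, lvl 1), Movies (id 5, lvl 1), Jazz (id 6, lvl 1), All (id 7, lvl 1).
Iteration 2: rows with parent in {4,5,6,7} -> Games (id 8, lvl 2), Horror (id 9, lvl 2).
Iteration 3: rows with parent in {8,9} -> Fiction (id 10, lvl 3).
Iteration 4: no rows with parent in {10}; recursion stops.
SUM(lvl) = 0 + 1 + 1 + 1 + 1 + 2 + 2 + 3 = 11.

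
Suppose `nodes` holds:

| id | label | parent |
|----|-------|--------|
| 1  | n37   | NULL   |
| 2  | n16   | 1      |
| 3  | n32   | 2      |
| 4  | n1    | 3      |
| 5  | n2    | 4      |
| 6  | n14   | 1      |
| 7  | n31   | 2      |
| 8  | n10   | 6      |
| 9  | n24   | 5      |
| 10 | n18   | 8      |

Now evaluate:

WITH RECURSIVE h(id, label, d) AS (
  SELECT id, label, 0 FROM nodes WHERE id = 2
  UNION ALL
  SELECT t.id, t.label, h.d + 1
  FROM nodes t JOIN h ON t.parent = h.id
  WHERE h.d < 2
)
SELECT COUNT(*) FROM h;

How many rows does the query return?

Base: id=2 (n16) at d 0.
Iteration 1: rows with parent in {2} -> n32 (id 3, d 1), n31 (id 7, d 1).
Iteration 2: rows with parent in {3,7} -> n1 (id 4, d 2).
Iteration 3: d < 2 fails for all current rows; recursion stops.
Total rows emitted: 4.

4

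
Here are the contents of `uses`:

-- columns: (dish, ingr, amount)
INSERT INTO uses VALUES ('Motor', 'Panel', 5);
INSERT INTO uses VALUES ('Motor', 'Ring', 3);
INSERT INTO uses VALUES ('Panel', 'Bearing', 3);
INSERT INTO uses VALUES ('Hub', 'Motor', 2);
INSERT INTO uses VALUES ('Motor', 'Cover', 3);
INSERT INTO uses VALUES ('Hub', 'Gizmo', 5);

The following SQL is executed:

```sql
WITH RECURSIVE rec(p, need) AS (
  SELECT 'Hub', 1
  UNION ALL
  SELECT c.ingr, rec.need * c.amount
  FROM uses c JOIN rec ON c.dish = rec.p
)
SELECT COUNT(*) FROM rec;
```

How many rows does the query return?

7

Base: (Hub, need=1).
Iteration 1: components of {Hub} -> Gizmo = 1*5 = 5, Motor = 1*2 = 2.
Iteration 2: components of {Gizmo,Motor} -> Cover = 2*3 = 6, Panel = 2*5 = 10, Ring = 2*3 = 6.
Iteration 3: components of {Cover,Panel,Ring} -> Bearing = 10*3 = 30.
Iteration 4: no further components; recursion stops.
Total rows emitted: 7.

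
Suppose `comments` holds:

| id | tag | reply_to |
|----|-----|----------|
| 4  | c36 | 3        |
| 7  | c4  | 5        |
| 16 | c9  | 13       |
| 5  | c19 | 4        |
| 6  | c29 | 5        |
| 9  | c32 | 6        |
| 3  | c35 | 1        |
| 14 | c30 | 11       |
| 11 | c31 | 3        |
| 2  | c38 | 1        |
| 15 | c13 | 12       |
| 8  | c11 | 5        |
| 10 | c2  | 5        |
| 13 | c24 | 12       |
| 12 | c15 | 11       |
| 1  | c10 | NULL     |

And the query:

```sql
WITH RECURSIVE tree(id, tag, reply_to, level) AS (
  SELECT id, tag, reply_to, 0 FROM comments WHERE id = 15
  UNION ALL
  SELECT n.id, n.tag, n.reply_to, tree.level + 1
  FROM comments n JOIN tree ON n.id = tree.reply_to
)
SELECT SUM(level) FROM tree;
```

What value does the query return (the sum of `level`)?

10

Base: id=15 (c13), reply_to=12, level 0.
Iteration 1: join on id=12 -> c15 (id 12, reply_to=11, level 1).
Iteration 2: join on id=11 -> c31 (id 11, reply_to=3, level 2).
Iteration 3: join on id=3 -> c35 (id 3, reply_to=1, level 3).
Iteration 4: join on id=1 -> c10 (id 1, reply_to=NULL, level 4).
Iteration 5: reply_to is NULL; no match; recursion stops.
SUM(level) = 0 + 1 + 2 + 3 + 4 = 10.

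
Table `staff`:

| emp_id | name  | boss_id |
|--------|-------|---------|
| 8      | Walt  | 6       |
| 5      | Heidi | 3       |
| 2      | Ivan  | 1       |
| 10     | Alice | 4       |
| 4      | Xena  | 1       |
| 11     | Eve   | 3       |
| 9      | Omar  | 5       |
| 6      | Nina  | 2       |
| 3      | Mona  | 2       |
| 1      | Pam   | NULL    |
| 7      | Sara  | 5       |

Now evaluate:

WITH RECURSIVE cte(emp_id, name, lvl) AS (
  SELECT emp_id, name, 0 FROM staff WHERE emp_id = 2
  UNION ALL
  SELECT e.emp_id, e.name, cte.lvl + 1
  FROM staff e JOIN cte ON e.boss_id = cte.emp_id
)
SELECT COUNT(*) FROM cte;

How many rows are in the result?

8

Base: emp_id=2 (Ivan) at lvl 0.
Iteration 1: rows with boss_id in {2} -> Mona (id 3, lvl 1), Nina (id 6, lvl 1).
Iteration 2: rows with boss_id in {3,6} -> Heidi (id 5, lvl 2), Walt (id 8, lvl 2), Eve (id 11, lvl 2).
Iteration 3: rows with boss_id in {5,8,11} -> Sara (id 7, lvl 3), Omar (id 9, lvl 3).
Iteration 4: no rows with boss_id in {7,9}; recursion stops.
Total rows emitted: 8.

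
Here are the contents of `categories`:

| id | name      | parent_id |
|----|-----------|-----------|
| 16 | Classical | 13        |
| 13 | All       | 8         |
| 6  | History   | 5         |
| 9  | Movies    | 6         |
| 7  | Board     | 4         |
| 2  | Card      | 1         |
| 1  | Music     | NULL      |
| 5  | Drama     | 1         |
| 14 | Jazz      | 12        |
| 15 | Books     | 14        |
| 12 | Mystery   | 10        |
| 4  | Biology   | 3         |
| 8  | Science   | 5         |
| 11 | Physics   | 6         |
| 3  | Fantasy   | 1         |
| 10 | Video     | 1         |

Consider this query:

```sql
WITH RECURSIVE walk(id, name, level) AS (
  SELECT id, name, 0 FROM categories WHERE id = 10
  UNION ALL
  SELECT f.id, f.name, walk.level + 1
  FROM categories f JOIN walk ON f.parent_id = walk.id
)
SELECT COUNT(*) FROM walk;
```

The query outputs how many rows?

Base: id=10 (Video) at level 0.
Iteration 1: rows with parent_id in {10} -> Mystery (id 12, level 1).
Iteration 2: rows with parent_id in {12} -> Jazz (id 14, level 2).
Iteration 3: rows with parent_id in {14} -> Books (id 15, level 3).
Iteration 4: no rows with parent_id in {15}; recursion stops.
Total rows emitted: 4.

4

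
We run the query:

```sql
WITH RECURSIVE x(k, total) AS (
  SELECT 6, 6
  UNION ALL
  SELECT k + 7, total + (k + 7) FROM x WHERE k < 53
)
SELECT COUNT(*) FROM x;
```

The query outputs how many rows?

8

Base: k=6, total=6.
Iteration 1: 6 < 53 holds -> k = 6 + 7 = 13, total = 6 + 13 = 19.
Iteration 2: 13 < 53 holds -> k = 13 + 7 = 20, total = 19 + 20 = 39.
Iteration 3: 20 < 53 holds -> k = 20 + 7 = 27, total = 39 + 27 = 66.
Iteration 4: 27 < 53 holds -> k = 27 + 7 = 34, total = 66 + 34 = 100.
Iteration 5: 34 < 53 holds -> k = 34 + 7 = 41, total = 100 + 41 = 141.
Iteration 6: 41 < 53 holds -> k = 41 + 7 = 48, total = 141 + 48 = 189.
Iteration 7: 48 < 53 holds -> k = 48 + 7 = 55, total = 189 + 55 = 244.
Iteration 8: 55 < 53 fails; recursion stops.
Total rows emitted: 8.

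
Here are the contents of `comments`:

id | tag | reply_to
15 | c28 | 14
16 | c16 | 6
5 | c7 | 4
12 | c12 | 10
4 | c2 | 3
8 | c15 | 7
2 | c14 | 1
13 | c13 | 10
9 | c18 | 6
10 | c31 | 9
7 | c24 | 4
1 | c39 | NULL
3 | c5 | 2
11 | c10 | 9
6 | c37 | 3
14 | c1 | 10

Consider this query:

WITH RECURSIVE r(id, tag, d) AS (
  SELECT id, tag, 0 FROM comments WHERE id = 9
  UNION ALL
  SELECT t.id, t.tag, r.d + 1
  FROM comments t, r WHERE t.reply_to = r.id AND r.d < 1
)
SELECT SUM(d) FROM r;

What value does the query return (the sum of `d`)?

2

Base: id=9 (c18) at d 0.
Iteration 1: rows with reply_to in {9} -> c31 (id 10, d 1), c10 (id 11, d 1).
Iteration 2: d < 1 fails for all current rows; recursion stops.
SUM(d) = 0 + 1 + 1 = 2.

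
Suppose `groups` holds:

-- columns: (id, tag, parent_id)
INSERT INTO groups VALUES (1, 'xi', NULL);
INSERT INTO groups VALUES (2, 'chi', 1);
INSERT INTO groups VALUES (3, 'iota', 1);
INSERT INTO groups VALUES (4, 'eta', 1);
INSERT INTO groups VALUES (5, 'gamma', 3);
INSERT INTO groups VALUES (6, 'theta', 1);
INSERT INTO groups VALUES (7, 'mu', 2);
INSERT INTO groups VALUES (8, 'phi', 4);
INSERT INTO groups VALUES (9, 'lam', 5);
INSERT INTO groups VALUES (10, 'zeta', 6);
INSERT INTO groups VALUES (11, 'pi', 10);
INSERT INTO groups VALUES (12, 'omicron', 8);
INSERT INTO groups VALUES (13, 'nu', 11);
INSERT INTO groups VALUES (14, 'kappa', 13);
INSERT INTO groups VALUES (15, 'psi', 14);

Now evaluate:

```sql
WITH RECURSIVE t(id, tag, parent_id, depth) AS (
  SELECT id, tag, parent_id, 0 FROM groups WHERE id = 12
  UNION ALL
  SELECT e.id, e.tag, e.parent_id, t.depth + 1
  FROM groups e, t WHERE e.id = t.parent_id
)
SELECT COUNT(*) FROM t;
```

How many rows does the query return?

4

Base: id=12 (omicron), parent_id=8, depth 0.
Iteration 1: join on id=8 -> phi (id 8, parent_id=4, depth 1).
Iteration 2: join on id=4 -> eta (id 4, parent_id=1, depth 2).
Iteration 3: join on id=1 -> xi (id 1, parent_id=NULL, depth 3).
Iteration 4: parent_id is NULL; no match; recursion stops.
Total rows emitted: 4.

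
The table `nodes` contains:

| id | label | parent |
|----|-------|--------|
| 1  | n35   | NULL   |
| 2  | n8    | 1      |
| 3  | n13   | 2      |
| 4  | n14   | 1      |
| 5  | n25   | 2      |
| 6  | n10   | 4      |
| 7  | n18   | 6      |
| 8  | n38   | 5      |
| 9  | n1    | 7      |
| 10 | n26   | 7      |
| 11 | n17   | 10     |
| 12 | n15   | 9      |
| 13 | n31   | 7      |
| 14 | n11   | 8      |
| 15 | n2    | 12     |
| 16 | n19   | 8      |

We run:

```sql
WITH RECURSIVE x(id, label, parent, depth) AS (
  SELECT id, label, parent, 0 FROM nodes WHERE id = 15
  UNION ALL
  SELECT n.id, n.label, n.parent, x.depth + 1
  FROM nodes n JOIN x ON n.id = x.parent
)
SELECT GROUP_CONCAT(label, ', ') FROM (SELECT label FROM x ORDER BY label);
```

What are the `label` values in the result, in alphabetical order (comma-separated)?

n1, n10, n14, n15, n18, n2, n35

Base: id=15 (n2), parent=12, depth 0.
Iteration 1: join on id=12 -> n15 (id 12, parent=9, depth 1).
Iteration 2: join on id=9 -> n1 (id 9, parent=7, depth 2).
Iteration 3: join on id=7 -> n18 (id 7, parent=6, depth 3).
Iteration 4: join on id=6 -> n10 (id 6, parent=4, depth 4).
Iteration 5: join on id=4 -> n14 (id 4, parent=1, depth 5).
Iteration 6: join on id=1 -> n35 (id 1, parent=NULL, depth 6).
Iteration 7: parent is NULL; no match; recursion stops.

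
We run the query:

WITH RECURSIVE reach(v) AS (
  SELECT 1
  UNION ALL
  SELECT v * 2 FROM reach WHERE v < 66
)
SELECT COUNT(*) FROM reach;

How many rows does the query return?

8

Base: v=1.
Iteration 1: 1 < 66 holds -> v = 1 * 2 = 2.
Iteration 2: 2 < 66 holds -> v = 2 * 2 = 4.
Iteration 3: 4 < 66 holds -> v = 4 * 2 = 8.
Iteration 4: 8 < 66 holds -> v = 8 * 2 = 16.
Iteration 5: 16 < 66 holds -> v = 16 * 2 = 32.
Iteration 6: 32 < 66 holds -> v = 32 * 2 = 64.
Iteration 7: 64 < 66 holds -> v = 64 * 2 = 128.
Iteration 8: 128 < 66 fails; recursion stops.
Total rows emitted: 8.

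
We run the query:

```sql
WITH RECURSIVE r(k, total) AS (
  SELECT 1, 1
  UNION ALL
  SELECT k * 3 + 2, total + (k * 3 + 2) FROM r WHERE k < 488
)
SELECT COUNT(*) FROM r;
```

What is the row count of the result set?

Base: k=1, total=1.
Iteration 1: 1 < 488 holds -> k = 1 * 3 + 2 = 5, total = 1 + 5 = 6.
Iteration 2: 5 < 488 holds -> k = 5 * 3 + 2 = 17, total = 6 + 17 = 23.
Iteration 3: 17 < 488 holds -> k = 17 * 3 + 2 = 53, total = 23 + 53 = 76.
Iteration 4: 53 < 488 holds -> k = 53 * 3 + 2 = 161, total = 76 + 161 = 237.
Iteration 5: 161 < 488 holds -> k = 161 * 3 + 2 = 485, total = 237 + 485 = 722.
Iteration 6: 485 < 488 holds -> k = 485 * 3 + 2 = 1457, total = 722 + 1457 = 2179.
Iteration 7: 1457 < 488 fails; recursion stops.
Total rows emitted: 7.

7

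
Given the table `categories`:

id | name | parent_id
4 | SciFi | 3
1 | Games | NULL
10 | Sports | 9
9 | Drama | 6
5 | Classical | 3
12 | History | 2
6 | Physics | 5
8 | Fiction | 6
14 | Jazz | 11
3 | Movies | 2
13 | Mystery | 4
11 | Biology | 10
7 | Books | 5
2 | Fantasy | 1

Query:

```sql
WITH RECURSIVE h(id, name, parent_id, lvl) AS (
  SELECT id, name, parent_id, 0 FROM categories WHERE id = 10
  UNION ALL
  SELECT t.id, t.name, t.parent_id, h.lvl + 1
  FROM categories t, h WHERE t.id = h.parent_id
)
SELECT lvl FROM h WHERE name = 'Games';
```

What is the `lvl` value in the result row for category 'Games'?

6

Base: id=10 (Sports), parent_id=9, lvl 0.
Iteration 1: join on id=9 -> Drama (id 9, parent_id=6, lvl 1).
Iteration 2: join on id=6 -> Physics (id 6, parent_id=5, lvl 2).
Iteration 3: join on id=5 -> Classical (id 5, parent_id=3, lvl 3).
Iteration 4: join on id=3 -> Movies (id 3, parent_id=2, lvl 4).
Iteration 5: join on id=2 -> Fantasy (id 2, parent_id=1, lvl 5).
Iteration 6: join on id=1 -> Games (id 1, parent_id=NULL, lvl 6).
Iteration 7: parent_id is NULL; no match; recursion stops.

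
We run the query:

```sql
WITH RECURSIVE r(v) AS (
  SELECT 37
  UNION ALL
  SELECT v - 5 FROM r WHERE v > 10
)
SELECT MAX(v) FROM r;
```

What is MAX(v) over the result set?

37

Base: v=37.
Iteration 1: 37 > 10 holds -> v = 37 - 5 = 32.
Iteration 2: 32 > 10 holds -> v = 32 - 5 = 27.
Iteration 3: 27 > 10 holds -> v = 27 - 5 = 22.
Iteration 4: 22 > 10 holds -> v = 22 - 5 = 17.
Iteration 5: 17 > 10 holds -> v = 17 - 5 = 12.
Iteration 6: 12 > 10 holds -> v = 12 - 5 = 7.
Iteration 7: 7 > 10 fails; recursion stops.
v values: 37, 32, 27, 22, 17, 12, 7; the maximum is 37.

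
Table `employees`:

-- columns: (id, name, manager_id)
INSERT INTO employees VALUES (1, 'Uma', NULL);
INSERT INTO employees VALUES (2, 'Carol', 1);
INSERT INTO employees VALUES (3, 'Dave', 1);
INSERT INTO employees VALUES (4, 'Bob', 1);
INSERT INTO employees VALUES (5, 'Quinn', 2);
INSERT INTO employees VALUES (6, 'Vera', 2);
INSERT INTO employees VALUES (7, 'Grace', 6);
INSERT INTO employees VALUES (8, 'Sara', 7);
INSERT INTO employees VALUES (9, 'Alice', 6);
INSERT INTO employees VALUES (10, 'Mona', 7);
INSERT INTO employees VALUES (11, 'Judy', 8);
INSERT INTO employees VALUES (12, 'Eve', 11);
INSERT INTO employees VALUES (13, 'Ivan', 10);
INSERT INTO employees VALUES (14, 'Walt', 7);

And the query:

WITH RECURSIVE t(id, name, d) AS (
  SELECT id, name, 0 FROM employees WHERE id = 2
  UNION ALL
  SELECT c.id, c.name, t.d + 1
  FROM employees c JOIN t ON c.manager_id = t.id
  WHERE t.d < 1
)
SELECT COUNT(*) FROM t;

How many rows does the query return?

3

Base: id=2 (Carol) at d 0.
Iteration 1: rows with manager_id in {2} -> Quinn (id 5, d 1), Vera (id 6, d 1).
Iteration 2: d < 1 fails for all current rows; recursion stops.
Total rows emitted: 3.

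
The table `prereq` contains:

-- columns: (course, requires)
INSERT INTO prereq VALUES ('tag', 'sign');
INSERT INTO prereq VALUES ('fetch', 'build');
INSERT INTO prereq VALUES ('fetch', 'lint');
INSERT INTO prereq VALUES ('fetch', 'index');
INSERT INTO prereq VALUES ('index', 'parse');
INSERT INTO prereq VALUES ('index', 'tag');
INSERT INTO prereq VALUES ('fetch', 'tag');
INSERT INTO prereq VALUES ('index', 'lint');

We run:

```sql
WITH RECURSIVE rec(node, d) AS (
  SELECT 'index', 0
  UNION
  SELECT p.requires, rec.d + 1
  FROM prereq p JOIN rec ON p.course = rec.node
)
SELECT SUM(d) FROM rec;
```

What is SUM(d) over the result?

Base: (index, d=0).
Iteration 1: edges from {index} -> (lint, d=1), (parse, d=1), (tag, d=1).
Iteration 2: edges from {lint,parse,tag} -> (sign, d=2).
Iteration 3: no outgoing edges from {sign}; recursion stops.
SUM(d) = 0 + 1 + 1 + 1 + 2 = 5.

5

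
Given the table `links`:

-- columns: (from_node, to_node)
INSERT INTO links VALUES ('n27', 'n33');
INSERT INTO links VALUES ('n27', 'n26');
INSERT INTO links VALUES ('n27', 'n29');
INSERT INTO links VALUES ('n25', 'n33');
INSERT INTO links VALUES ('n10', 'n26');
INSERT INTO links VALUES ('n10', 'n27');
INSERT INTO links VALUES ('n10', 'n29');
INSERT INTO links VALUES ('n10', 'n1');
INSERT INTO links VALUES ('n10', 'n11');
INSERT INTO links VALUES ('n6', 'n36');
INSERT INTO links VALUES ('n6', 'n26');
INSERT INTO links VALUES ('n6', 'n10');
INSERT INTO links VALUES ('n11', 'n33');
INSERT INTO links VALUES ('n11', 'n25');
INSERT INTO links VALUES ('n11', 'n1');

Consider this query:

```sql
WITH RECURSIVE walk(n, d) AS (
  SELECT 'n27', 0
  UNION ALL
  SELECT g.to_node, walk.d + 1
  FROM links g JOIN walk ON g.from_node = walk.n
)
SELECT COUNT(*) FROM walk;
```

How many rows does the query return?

Base: (n27, d=0).
Iteration 1: edges from {n27} -> (n26, d=1), (n29, d=1), (n33, d=1).
Iteration 2: no outgoing edges from {n26,n29,n33}; recursion stops.
Total rows emitted: 4.

4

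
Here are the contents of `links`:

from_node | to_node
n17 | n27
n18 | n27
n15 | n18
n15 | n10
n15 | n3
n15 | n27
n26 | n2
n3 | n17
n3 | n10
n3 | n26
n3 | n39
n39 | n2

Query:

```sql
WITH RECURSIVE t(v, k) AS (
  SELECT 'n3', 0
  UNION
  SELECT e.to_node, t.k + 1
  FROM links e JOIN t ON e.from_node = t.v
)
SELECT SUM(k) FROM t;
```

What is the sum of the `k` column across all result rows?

8

Base: (n3, k=0).
Iteration 1: edges from {n3} -> (n10, k=1), (n17, k=1), (n26, k=1), (n39, k=1).
Iteration 2: edges from {n10,n17,n26,n39} -> (n2, k=2), (n27, k=2). [UNION drops 1 duplicate row(s)]
Iteration 3: no outgoing edges from {n2,n27}; recursion stops.
SUM(k) = 0 + 1 + 1 + 1 + 1 + 2 + 2 = 8.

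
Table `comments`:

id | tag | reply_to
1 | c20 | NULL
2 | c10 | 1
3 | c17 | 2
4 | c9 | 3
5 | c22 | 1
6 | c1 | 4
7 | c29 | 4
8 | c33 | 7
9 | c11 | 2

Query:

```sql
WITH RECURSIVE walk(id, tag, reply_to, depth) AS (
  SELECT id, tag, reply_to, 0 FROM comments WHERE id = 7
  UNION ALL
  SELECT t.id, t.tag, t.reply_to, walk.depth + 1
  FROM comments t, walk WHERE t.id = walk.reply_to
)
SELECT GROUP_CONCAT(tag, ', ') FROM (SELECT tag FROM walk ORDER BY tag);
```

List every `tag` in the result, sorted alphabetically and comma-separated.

c10, c17, c20, c29, c9

Base: id=7 (c29), reply_to=4, depth 0.
Iteration 1: join on id=4 -> c9 (id 4, reply_to=3, depth 1).
Iteration 2: join on id=3 -> c17 (id 3, reply_to=2, depth 2).
Iteration 3: join on id=2 -> c10 (id 2, reply_to=1, depth 3).
Iteration 4: join on id=1 -> c20 (id 1, reply_to=NULL, depth 4).
Iteration 5: reply_to is NULL; no match; recursion stops.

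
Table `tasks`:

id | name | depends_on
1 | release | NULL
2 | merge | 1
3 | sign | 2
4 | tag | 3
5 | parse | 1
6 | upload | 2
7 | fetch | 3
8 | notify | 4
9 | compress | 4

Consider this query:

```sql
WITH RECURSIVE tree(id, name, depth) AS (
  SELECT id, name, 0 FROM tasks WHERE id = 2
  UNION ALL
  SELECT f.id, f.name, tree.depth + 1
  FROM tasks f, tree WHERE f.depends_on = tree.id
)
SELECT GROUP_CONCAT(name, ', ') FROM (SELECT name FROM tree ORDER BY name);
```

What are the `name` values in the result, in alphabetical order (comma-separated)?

Base: id=2 (merge) at depth 0.
Iteration 1: rows with depends_on in {2} -> sign (id 3, depth 1), upload (id 6, depth 1).
Iteration 2: rows with depends_on in {3,6} -> tag (id 4, depth 2), fetch (id 7, depth 2).
Iteration 3: rows with depends_on in {4,7} -> notify (id 8, depth 3), compress (id 9, depth 3).
Iteration 4: no rows with depends_on in {8,9}; recursion stops.

compress, fetch, merge, notify, sign, tag, upload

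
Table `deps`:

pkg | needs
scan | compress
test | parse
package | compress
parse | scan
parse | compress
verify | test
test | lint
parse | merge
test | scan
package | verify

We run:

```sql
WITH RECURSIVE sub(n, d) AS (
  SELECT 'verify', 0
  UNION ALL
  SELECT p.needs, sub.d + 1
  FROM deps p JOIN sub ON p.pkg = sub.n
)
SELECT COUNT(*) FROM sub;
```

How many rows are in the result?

10

Base: (verify, d=0).
Iteration 1: edges from {verify} -> (test, d=1).
Iteration 2: edges from {test} -> (lint, d=2), (parse, d=2), (scan, d=2).
Iteration 3: edges from {lint,parse,scan} -> (compress, d=3) x2, (merge, d=3), (scan, d=3). [UNION ALL keeps all 4 new rows, including repeats]
Iteration 4: edges from {compress,merge,scan} -> (compress, d=4).
Iteration 5: no outgoing edges from {compress}; recursion stops.
Total rows emitted: 10.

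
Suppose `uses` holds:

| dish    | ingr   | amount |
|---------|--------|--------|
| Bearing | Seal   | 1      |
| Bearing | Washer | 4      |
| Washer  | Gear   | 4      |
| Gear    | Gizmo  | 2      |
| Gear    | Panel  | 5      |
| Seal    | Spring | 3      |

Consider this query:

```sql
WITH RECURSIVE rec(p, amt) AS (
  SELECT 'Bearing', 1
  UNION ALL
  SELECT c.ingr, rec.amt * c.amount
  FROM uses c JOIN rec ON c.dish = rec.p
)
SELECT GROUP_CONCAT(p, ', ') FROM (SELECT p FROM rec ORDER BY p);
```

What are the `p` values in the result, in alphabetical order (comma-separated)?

Bearing, Gear, Gizmo, Panel, Seal, Spring, Washer

Base: (Bearing, amt=1).
Iteration 1: components of {Bearing} -> Seal = 1*1 = 1, Washer = 1*4 = 4.
Iteration 2: components of {Seal,Washer} -> Gear = 4*4 = 16, Spring = 1*3 = 3.
Iteration 3: components of {Gear,Spring} -> Gizmo = 16*2 = 32, Panel = 16*5 = 80.
Iteration 4: no further components; recursion stops.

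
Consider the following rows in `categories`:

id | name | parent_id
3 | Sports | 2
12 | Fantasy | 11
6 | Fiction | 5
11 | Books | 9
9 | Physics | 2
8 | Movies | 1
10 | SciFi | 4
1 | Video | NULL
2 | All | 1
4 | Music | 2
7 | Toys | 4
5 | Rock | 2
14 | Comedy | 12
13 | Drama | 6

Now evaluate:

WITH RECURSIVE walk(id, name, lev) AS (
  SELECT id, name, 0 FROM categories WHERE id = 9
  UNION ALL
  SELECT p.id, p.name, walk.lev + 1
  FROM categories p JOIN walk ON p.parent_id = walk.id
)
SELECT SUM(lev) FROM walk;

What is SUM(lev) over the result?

Base: id=9 (Physics) at lev 0.
Iteration 1: rows with parent_id in {9} -> Books (id 11, lev 1).
Iteration 2: rows with parent_id in {11} -> Fantasy (id 12, lev 2).
Iteration 3: rows with parent_id in {12} -> Comedy (id 14, lev 3).
Iteration 4: no rows with parent_id in {14}; recursion stops.
SUM(lev) = 0 + 1 + 2 + 3 = 6.

6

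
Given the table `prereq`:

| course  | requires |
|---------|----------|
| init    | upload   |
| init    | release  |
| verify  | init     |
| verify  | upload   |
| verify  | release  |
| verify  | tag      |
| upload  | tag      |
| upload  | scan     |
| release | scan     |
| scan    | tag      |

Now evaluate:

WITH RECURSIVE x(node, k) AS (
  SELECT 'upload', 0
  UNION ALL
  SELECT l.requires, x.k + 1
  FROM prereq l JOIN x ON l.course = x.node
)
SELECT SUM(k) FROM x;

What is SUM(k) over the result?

Base: (upload, k=0).
Iteration 1: edges from {upload} -> (scan, k=1), (tag, k=1).
Iteration 2: edges from {scan,tag} -> (tag, k=2).
Iteration 3: no outgoing edges from {tag}; recursion stops.
SUM(k) = 0 + 1 + 1 + 2 = 4.

4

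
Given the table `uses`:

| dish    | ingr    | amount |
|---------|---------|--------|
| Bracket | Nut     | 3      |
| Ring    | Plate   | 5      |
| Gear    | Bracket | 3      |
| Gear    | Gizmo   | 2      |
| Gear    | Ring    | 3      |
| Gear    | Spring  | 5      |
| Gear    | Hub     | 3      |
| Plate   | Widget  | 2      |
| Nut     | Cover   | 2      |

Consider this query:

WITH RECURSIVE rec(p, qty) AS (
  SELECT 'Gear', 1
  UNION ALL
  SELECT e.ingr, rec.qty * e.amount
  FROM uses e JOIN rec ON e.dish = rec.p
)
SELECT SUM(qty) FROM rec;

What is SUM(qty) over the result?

Base: (Gear, qty=1).
Iteration 1: components of {Gear} -> Bracket = 1*3 = 3, Gizmo = 1*2 = 2, Hub = 1*3 = 3, Ring = 1*3 = 3, Spring = 1*5 = 5.
Iteration 2: components of {Bracket,Gizmo,Hub,Ring,Spring} -> Nut = 3*3 = 9, Plate = 3*5 = 15.
Iteration 3: components of {Nut,Plate} -> Cover = 9*2 = 18, Widget = 15*2 = 30.
Iteration 4: no further components; recursion stops.
SUM(qty) = 1 + 3 + 3 + 2 + 3 + 5 + 9 + 15 + 18 + 30 = 89.

89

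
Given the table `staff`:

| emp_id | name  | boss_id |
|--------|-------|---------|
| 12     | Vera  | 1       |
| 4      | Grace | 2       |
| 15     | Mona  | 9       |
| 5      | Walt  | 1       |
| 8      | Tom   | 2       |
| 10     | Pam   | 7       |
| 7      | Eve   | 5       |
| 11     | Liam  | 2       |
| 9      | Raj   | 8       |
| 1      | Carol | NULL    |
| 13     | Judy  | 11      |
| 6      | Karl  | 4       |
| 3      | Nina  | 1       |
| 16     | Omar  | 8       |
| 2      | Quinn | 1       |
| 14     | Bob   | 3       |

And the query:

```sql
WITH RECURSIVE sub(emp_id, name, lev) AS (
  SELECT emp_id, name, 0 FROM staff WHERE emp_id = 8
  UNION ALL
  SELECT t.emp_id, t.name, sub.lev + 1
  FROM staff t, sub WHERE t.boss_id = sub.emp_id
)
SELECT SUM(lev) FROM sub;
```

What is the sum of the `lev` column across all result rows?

Base: emp_id=8 (Tom) at lev 0.
Iteration 1: rows with boss_id in {8} -> Raj (id 9, lev 1), Omar (id 16, lev 1).
Iteration 2: rows with boss_id in {9,16} -> Mona (id 15, lev 2).
Iteration 3: no rows with boss_id in {15}; recursion stops.
SUM(lev) = 0 + 1 + 1 + 2 = 4.

4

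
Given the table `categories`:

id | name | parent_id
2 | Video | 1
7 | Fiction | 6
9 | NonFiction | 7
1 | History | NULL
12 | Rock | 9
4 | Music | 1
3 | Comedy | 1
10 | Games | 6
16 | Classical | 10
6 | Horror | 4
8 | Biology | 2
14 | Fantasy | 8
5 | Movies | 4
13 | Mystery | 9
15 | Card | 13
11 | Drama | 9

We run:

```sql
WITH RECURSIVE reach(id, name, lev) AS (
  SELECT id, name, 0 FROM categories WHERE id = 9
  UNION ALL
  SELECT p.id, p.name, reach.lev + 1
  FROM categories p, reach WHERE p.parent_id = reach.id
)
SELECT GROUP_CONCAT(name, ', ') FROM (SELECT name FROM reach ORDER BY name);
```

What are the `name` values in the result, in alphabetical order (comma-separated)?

Card, Drama, Mystery, NonFiction, Rock

Base: id=9 (NonFiction) at lev 0.
Iteration 1: rows with parent_id in {9} -> Drama (id 11, lev 1), Rock (id 12, lev 1), Mystery (id 13, lev 1).
Iteration 2: rows with parent_id in {11,12,13} -> Card (id 15, lev 2).
Iteration 3: no rows with parent_id in {15}; recursion stops.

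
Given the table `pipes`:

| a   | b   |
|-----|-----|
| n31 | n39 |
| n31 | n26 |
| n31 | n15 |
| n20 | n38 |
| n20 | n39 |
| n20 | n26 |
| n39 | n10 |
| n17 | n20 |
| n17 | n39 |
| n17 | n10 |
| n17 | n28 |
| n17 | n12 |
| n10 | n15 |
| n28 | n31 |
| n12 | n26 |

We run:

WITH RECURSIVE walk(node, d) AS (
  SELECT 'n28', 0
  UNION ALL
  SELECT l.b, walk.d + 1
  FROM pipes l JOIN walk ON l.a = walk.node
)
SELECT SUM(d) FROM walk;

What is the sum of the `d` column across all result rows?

Base: (n28, d=0).
Iteration 1: edges from {n28} -> (n31, d=1).
Iteration 2: edges from {n31} -> (n15, d=2), (n26, d=2), (n39, d=2).
Iteration 3: edges from {n15,n26,n39} -> (n10, d=3).
Iteration 4: edges from {n10} -> (n15, d=4).
Iteration 5: no outgoing edges from {n15}; recursion stops.
SUM(d) = 0 + 1 + 2 + 2 + 2 + 3 + 4 = 14.

14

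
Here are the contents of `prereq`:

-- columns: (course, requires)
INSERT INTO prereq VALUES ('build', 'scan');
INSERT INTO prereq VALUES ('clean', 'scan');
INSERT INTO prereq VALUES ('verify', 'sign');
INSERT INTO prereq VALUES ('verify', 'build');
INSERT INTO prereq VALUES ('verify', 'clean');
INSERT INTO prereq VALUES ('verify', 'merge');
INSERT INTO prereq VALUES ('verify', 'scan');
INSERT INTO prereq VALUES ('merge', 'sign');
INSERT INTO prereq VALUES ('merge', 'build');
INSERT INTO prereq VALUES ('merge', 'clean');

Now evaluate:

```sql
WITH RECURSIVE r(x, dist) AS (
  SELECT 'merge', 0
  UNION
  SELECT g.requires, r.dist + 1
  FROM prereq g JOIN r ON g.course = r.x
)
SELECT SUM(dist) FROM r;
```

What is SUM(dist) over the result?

Base: (merge, dist=0).
Iteration 1: edges from {merge} -> (build, dist=1), (clean, dist=1), (sign, dist=1).
Iteration 2: edges from {build,clean,sign} -> (scan, dist=2). [UNION drops 1 duplicate row(s)]
Iteration 3: no outgoing edges from {scan}; recursion stops.
SUM(dist) = 0 + 1 + 1 + 1 + 2 = 5.

5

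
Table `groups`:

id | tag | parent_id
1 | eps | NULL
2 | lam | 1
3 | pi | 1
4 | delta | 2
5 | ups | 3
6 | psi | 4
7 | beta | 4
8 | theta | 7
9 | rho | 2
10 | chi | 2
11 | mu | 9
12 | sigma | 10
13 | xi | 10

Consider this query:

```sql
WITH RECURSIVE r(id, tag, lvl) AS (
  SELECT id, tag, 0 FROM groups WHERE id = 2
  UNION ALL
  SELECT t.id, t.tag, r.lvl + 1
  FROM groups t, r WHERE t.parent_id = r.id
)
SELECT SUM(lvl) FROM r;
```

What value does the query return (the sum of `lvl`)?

Base: id=2 (lam) at lvl 0.
Iteration 1: rows with parent_id in {2} -> delta (id 4, lvl 1), rho (id 9, lvl 1), chi (id 10, lvl 1).
Iteration 2: rows with parent_id in {4,9,10} -> psi (id 6, lvl 2), beta (id 7, lvl 2), mu (id 11, lvl 2), sigma (id 12, lvl 2), xi (id 13, lvl 2).
Iteration 3: rows with parent_id in {6,7,11,12,13} -> theta (id 8, lvl 3).
Iteration 4: no rows with parent_id in {8}; recursion stops.
SUM(lvl) = 0 + 1 + 1 + 1 + 2 + 2 + 2 + 2 + 2 + 3 = 16.

16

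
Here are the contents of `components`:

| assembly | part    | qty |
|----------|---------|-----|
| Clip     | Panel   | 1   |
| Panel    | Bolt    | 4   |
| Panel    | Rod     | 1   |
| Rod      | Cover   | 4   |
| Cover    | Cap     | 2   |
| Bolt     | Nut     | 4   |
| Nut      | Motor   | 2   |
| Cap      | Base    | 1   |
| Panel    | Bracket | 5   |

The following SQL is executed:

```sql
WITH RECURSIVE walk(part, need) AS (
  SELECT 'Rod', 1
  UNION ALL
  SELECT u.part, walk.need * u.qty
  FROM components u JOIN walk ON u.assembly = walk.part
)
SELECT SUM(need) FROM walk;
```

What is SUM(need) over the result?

21

Base: (Rod, need=1).
Iteration 1: components of {Rod} -> Cover = 1*4 = 4.
Iteration 2: components of {Cover} -> Cap = 4*2 = 8.
Iteration 3: components of {Cap} -> Base = 8*1 = 8.
Iteration 4: no further components; recursion stops.
SUM(need) = 1 + 4 + 8 + 8 = 21.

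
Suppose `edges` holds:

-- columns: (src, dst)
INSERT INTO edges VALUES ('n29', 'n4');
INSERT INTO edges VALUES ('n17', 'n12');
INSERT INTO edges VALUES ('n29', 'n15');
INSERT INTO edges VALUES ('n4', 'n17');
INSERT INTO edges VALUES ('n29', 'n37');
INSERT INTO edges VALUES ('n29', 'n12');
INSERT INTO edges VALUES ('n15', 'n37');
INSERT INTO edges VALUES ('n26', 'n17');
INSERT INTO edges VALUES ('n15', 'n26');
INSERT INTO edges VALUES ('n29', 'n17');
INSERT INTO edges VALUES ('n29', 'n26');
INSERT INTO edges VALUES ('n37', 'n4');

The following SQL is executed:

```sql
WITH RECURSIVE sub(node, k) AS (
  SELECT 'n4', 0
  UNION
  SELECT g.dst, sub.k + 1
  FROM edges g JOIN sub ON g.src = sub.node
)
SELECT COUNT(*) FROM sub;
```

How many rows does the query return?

Base: (n4, k=0).
Iteration 1: edges from {n4} -> (n17, k=1).
Iteration 2: edges from {n17} -> (n12, k=2).
Iteration 3: no outgoing edges from {n12}; recursion stops.
Total rows emitted: 3.

3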